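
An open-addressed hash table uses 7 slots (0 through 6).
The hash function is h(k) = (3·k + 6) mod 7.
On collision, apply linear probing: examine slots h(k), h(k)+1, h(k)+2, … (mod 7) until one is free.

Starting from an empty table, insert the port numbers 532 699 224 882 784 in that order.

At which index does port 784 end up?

2

532 hashes to 6; slot 6 is free -> place at 6.
699 hashes to 3; slot 3 is free -> place at 3.
224 hashes to 6; 6 taken -> place at 0.
882 hashes to 6; 6,0 taken -> place at 1.
784 hashes to 6; 6,0,1 taken -> place at 2.
Table: [224, 882, 784, 699, —, —, 532]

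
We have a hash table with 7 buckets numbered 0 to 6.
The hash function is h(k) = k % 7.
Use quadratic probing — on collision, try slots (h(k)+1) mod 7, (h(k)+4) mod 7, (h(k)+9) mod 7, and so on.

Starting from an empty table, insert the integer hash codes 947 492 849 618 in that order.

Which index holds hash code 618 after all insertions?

4

947: h=2 => slot 2
492: h=2, probe 2,3 => slot 3
849: h=2, probe 2,3,6 => slot 6
618: h=2, probe 2,3,6,4 => slot 4
Table: [_, _, 947, 492, 618, _, 849]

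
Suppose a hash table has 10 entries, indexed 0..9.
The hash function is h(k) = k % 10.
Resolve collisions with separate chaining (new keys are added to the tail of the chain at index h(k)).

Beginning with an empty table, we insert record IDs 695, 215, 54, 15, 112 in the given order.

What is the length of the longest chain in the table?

3

695 -> bucket 5
215 -> bucket 5 (collision)
54 -> bucket 4
15 -> bucket 5 (collision)
112 -> bucket 2
Final buckets:
0: ∅
1: ∅
2: 112
3: ∅
4: 54
5: 695 -> 215 -> 15
6: ∅
7: ∅
8: ∅
9: ∅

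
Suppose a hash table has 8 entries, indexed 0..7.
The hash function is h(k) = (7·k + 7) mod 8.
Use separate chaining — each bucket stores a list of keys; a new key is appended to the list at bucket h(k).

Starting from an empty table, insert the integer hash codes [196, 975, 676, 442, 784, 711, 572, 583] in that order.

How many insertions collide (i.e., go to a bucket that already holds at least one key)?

196 → bucket 3
975 → bucket 0
676 → bucket 3 (collision)
442 → bucket 5
784 → bucket 7
711 → bucket 0 (collision)
572 → bucket 3 (collision)
583 → bucket 0 (collision)
Final buckets:
0: 975 -> 711 -> 583
1: .
2: .
3: 196 -> 676 -> 572
4: .
5: 442
6: .
7: 784

4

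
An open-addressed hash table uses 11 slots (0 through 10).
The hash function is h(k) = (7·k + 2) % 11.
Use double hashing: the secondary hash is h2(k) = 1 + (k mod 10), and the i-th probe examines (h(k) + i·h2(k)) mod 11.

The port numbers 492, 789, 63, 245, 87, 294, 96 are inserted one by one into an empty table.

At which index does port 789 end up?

492 hashes to 3; slot 3 is free -> place at 3.
789 hashes to 3, h2=10; 3 taken -> place at 2.
63 hashes to 3, h2=4; 3 taken -> place at 7.
245 hashes to 1; slot 1 is free -> place at 1.
87 hashes to 6; slot 6 is free -> place at 6.
294 hashes to 3, h2=5; 3 taken -> place at 8.
96 hashes to 3, h2=7; 3 taken -> place at 10.
Table: [—, 245, 789, 492, —, —, 87, 63, 294, —, 96]

2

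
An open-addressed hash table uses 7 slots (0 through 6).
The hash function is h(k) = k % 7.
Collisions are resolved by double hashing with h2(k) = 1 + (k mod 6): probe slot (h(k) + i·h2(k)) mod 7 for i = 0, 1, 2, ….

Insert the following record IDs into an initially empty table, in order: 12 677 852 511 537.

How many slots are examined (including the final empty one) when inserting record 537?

Insert 12: h=5, slot 5 empty → index 5.
Insert 677: h=5, h2=6, slot 5 occupied → index 4.
Insert 852: h=5, h2=1, slot 5 occupied → index 6.
Insert 511: h=0, slot 0 empty → index 0.
Insert 537: h=5, h2=4, slot 5 occupied → index 2.
Table: [511, ∅, 537, ∅, 677, 12, 852]

2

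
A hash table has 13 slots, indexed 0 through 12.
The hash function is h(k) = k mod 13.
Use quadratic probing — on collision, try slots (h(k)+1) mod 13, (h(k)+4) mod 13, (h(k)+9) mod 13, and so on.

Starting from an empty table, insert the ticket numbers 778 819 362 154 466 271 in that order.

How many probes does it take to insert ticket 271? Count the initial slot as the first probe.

5

778 hashes to 11; slot 11 is free -> place at 11.
819 hashes to 0; slot 0 is free -> place at 0.
362 hashes to 11; 11 taken -> place at 12.
154 hashes to 11; 11,12 taken -> place at 2.
466 hashes to 11; 11,12,2 taken -> place at 7.
271 hashes to 11; 11,12,2,7 taken -> place at 1.
Table: [819, 271, 154, ∅, ∅, ∅, ∅, 466, ∅, ∅, ∅, 778, 362]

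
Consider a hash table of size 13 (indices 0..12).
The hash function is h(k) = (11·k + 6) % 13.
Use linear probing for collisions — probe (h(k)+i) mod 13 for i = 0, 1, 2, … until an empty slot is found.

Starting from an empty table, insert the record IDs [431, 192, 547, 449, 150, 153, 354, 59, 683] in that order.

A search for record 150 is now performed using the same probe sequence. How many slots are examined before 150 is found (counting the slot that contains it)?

2

431: h=2 → slot 2
192: h=12 → slot 12
547: h=4 → slot 4
449: h=5 → slot 5
150: h=5, probe 5,6 → slot 6
153: h=12, probe 12,0 → slot 0
354: h=0, probe 0,1 → slot 1
59: h=5, probe 5,6,7 → slot 7
683: h=5, probe 5,6,7,8 → slot 8
Table: [153, 354, 431, —, 547, 449, 150, 59, 683, —, —, —, 192]
Lookup 150: h=5, probe 5,6 → found at 6.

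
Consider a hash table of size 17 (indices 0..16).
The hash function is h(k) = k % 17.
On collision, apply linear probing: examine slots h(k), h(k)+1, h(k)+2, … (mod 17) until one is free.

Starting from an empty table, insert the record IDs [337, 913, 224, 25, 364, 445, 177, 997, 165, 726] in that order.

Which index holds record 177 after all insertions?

9

Insert 337: h=14, slot 14 empty → index 14.
Insert 913: h=12, slot 12 empty → index 12.
Insert 224: h=3, slot 3 empty → index 3.
Insert 25: h=8, slot 8 empty → index 8.
Insert 364: h=7, slot 7 empty → index 7.
Insert 445: h=3, slot 3 occupied → index 4.
Insert 177: h=7, slots 7,8 occupied → index 9.
Insert 997: h=11, slot 11 empty → index 11.
Insert 165: h=12, slot 12 occupied → index 13.
Insert 726: h=12, slots 12,13,14 occupied → index 15.
Table: [∅, ∅, ∅, 224, 445, ∅, ∅, 364, 25, 177, ∅, 997, 913, 165, 337, 726, ∅]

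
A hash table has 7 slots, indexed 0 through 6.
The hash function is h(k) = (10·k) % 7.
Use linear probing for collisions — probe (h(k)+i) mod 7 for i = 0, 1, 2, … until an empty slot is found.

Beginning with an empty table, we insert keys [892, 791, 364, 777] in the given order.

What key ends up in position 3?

Insert 892: h=2, slot 2 empty -> index 2.
Insert 791: h=0, slot 0 empty -> index 0.
Insert 364: h=0, slot 0 occupied -> index 1.
Insert 777: h=0, slots 0,1,2 occupied -> index 3.
Table: [791, 364, 892, 777, _, _, _]

777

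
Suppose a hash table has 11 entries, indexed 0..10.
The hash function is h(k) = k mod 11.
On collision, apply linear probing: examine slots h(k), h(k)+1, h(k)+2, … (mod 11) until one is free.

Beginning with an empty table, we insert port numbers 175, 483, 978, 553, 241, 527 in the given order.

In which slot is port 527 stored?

175: h=10 => slot 10
483: h=10, probe 10,0 => slot 0
978: h=10, probe 10,0,1 => slot 1
553: h=3 => slot 3
241: h=10, probe 10,0,1,2 => slot 2
527: h=10, probe 10,0,1,2,3,4 => slot 4
Table: [483, 978, 241, 553, 527, —, —, —, —, —, 175]

4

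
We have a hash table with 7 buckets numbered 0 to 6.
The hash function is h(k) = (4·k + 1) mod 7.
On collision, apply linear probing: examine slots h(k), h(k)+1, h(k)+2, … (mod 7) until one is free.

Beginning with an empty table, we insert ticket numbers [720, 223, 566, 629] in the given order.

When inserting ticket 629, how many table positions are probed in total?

4

Insert 720: h=4, slot 4 empty -> index 4.
Insert 223: h=4, slot 4 occupied -> index 5.
Insert 566: h=4, slots 4,5 occupied -> index 6.
Insert 629: h=4, slots 4,5,6 occupied -> index 0.
Table: [629, -, -, -, 720, 223, 566]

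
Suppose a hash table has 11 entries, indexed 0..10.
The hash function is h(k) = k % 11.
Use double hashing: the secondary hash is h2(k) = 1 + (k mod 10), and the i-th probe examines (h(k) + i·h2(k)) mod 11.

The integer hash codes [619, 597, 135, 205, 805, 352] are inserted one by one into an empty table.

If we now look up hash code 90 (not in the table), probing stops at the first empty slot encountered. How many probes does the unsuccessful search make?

3

619 hashes to 3; slot 3 is free -> place at 3.
597 hashes to 3, h2=8; 3 taken -> place at 0.
135 hashes to 3, h2=6; 3 taken -> place at 9.
205 hashes to 7; slot 7 is free -> place at 7.
805 hashes to 2; slot 2 is free -> place at 2.
352 hashes to 0, h2=3; 0,3 taken -> place at 6.
Table: [597, ., 805, 619, ., ., 352, 205, ., 135, .]
Lookup 90: h=2, h2=1, probe 2,3,4 → slot 4 empty, not found.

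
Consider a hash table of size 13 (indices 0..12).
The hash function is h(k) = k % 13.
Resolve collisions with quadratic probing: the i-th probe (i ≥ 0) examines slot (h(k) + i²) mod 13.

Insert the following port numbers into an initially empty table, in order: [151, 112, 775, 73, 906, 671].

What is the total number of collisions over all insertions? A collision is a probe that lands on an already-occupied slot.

151 hashes to 8; slot 8 is free => place at 8.
112 hashes to 8; 8 taken => place at 9.
775 hashes to 8; 8,9 taken => place at 12.
73 hashes to 8; 8,9,12 taken => place at 4.
906 hashes to 9; 9 taken => place at 10.
671 hashes to 8; 8,9,12,4 taken => place at 11.
Table: [∅, ∅, ∅, ∅, 73, ∅, ∅, ∅, 151, 112, 906, 671, 775]

11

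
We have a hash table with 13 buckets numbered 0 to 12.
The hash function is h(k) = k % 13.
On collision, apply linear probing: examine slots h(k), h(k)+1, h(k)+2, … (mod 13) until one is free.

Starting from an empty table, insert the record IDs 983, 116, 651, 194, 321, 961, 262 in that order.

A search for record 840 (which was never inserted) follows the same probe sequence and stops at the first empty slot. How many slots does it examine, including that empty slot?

983: h=8 -> slot 8
116: h=12 -> slot 12
651: h=1 -> slot 1
194: h=12, probe 12,0 -> slot 0
321: h=9 -> slot 9
961: h=12, probe 12,0,1,2 -> slot 2
262: h=2, probe 2,3 -> slot 3
Table: [194, 651, 961, 262, _, _, _, _, 983, 321, _, _, 116]
Lookup 840: h=8, probe 8,9,10 → slot 10 empty, not found.

3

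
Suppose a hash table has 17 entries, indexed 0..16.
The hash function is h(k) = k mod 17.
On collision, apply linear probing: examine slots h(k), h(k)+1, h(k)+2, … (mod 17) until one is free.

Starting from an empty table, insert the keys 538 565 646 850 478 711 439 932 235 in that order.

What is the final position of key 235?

Insert 538: h=11, slot 11 empty → index 11.
Insert 565: h=4, slot 4 empty → index 4.
Insert 646: h=0, slot 0 empty → index 0.
Insert 850: h=0, slot 0 occupied → index 1.
Insert 478: h=2, slot 2 empty → index 2.
Insert 711: h=14, slot 14 empty → index 14.
Insert 439: h=14, slot 14 occupied → index 15.
Insert 932: h=14, slots 14,15 occupied → index 16.
Insert 235: h=14, slots 14,15,16,0,1,2 occupied → index 3.
Table: [646, 850, 478, 235, 565, -, -, -, -, -, -, 538, -, -, 711, 439, 932]

3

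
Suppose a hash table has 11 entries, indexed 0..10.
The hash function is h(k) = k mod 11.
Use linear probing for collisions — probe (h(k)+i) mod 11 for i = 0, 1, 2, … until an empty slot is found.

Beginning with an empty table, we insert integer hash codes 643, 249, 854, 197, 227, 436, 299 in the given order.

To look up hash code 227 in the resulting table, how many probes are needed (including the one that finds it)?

3

643 hashes to 5; slot 5 is free => place at 5.
249 hashes to 7; slot 7 is free => place at 7.
854 hashes to 7; 7 taken => place at 8.
197 hashes to 10; slot 10 is free => place at 10.
227 hashes to 7; 7,8 taken => place at 9.
436 hashes to 7; 7,8,9,10 taken => place at 0.
299 hashes to 2; slot 2 is free => place at 2.
Table: [436, ., 299, ., ., 643, ., 249, 854, 227, 197]
Lookup 227: h=7, probe 7,8,9 → found at 9.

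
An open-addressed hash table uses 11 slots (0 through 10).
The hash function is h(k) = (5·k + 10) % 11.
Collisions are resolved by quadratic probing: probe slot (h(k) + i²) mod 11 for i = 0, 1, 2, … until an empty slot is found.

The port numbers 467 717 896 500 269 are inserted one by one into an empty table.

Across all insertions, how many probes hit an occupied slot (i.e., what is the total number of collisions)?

467: h=2 => slot 2
717: h=9 => slot 9
896: h=2, probe 2,3 => slot 3
500: h=2, probe 2,3,6 => slot 6
269: h=2, probe 2,3,6,0 => slot 0
Table: [269, ., 467, 896, ., ., 500, ., ., 717, .]

6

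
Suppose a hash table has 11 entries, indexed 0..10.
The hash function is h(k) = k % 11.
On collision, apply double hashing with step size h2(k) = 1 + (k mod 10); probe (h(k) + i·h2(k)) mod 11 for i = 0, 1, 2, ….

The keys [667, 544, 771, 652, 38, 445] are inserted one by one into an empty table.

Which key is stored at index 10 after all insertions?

38

Insert 667: h=7, slot 7 empty => index 7.
Insert 544: h=5, slot 5 empty => index 5.
Insert 771: h=1, slot 1 empty => index 1.
Insert 652: h=3, slot 3 empty => index 3.
Insert 38: h=5, h2=9, slots 5,3,1 occupied => index 10.
Insert 445: h=5, h2=6, slot 5 occupied => index 0.
Table: [445, 771, -, 652, -, 544, -, 667, -, -, 38]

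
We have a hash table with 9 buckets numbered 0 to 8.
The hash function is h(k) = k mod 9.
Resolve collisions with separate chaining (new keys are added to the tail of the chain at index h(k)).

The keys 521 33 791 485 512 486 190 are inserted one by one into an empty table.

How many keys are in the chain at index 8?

Insert 521: h=8, bucket 8 empty -> new chain.
Insert 33: h=6, bucket 6 empty -> new chain.
Insert 791: h=8, bucket 8 nonempty -> append to chain.
Insert 485: h=8, bucket 8 nonempty -> append to chain.
Insert 512: h=8, bucket 8 nonempty -> append to chain.
Insert 486: h=0, bucket 0 empty -> new chain.
Insert 190: h=1, bucket 1 empty -> new chain.
Final buckets:
0: 486
1: 190
2: _
3: _
4: _
5: _
6: 33
7: _
8: 521 -> 791 -> 485 -> 512

4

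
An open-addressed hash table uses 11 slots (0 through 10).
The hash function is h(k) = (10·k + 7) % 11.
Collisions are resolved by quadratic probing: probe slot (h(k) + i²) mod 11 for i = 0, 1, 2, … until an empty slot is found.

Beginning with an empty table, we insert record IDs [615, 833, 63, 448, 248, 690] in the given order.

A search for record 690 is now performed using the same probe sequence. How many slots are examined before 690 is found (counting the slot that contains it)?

615: h=8 -> slot 8
833: h=10 -> slot 10
63: h=10, probe 10,0 -> slot 0
448: h=10, probe 10,0,3 -> slot 3
248: h=1 -> slot 1
690: h=10, probe 10,0,3,8,4 -> slot 4
Table: [63, 248, ., 448, 690, ., ., ., 615, ., 833]
Lookup 690: h=10, probe 10,0,3,8,4 → found at 4.

5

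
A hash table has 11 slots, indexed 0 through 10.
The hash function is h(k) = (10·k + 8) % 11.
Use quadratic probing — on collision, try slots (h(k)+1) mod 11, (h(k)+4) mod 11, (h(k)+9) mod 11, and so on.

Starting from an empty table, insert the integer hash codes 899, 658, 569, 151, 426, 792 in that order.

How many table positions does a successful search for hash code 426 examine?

899: h=0 -> slot 0
658: h=10 -> slot 10
569: h=0, probe 0,1 -> slot 1
151: h=0, probe 0,1,4 -> slot 4
426: h=0, probe 0,1,4,9 -> slot 9
792: h=8 -> slot 8
Table: [899, 569, ., ., 151, ., ., ., 792, 426, 658]
Lookup 426: h=0, probe 0,1,4,9 → found at 9.

4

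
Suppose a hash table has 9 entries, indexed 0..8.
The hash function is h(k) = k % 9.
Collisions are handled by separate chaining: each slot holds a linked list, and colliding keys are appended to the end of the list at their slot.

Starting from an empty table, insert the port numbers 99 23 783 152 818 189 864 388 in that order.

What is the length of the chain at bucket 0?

4

Insert 99: h=0, bucket 0 empty -> new chain.
Insert 23: h=5, bucket 5 empty -> new chain.
Insert 783: h=0, bucket 0 nonempty -> append to chain.
Insert 152: h=8, bucket 8 empty -> new chain.
Insert 818: h=8, bucket 8 nonempty -> append to chain.
Insert 189: h=0, bucket 0 nonempty -> append to chain.
Insert 864: h=0, bucket 0 nonempty -> append to chain.
Insert 388: h=1, bucket 1 empty -> new chain.
Final buckets:
0: 99 -> 783 -> 189 -> 864
1: 388
2: —
3: —
4: —
5: 23
6: —
7: —
8: 152 -> 818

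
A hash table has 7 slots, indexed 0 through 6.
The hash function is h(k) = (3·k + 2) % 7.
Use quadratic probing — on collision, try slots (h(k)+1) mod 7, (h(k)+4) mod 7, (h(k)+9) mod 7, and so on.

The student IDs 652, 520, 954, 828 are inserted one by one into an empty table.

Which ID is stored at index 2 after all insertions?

Insert 652: h=5, slot 5 empty => index 5.
Insert 520: h=1, slot 1 empty => index 1.
Insert 954: h=1, slot 1 occupied => index 2.
Insert 828: h=1, slots 1,2,5 occupied => index 3.
Table: [_, 520, 954, 828, _, 652, _]

954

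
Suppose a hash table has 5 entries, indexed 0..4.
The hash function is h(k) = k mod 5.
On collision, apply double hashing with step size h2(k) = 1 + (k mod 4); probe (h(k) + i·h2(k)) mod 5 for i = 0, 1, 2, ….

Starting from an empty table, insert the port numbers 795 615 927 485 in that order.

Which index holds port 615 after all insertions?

4

Insert 795: h=0, slot 0 empty -> index 0.
Insert 615: h=0, h2=4, slot 0 occupied -> index 4.
Insert 927: h=2, slot 2 empty -> index 2.
Insert 485: h=0, h2=2, slots 0,2,4 occupied -> index 1.
Table: [795, 485, 927, _, 615]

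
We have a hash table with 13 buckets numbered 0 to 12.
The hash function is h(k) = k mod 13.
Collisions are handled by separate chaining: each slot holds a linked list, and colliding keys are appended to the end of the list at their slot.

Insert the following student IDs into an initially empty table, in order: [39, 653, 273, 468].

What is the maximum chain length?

39 -> bucket 0
653 -> bucket 3
273 -> bucket 0 (collision)
468 -> bucket 0 (collision)
Final buckets:
0: 39 -> 273 -> 468
1: _
2: _
3: 653
4: _
5: _
6: _
7: _
8: _
9: _
10: _
11: _
12: _

3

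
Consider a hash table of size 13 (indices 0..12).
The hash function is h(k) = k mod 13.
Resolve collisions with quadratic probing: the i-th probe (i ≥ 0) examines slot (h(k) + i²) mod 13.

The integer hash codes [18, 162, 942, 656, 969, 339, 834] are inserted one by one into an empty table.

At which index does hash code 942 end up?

18: h=5 -> slot 5
162: h=6 -> slot 6
942: h=6, probe 6,7 -> slot 7
656: h=6, probe 6,7,10 -> slot 10
969: h=7, probe 7,8 -> slot 8
339: h=1 -> slot 1
834: h=2 -> slot 2
Table: [_, 339, 834, _, _, 18, 162, 942, 969, _, 656, _, _]

7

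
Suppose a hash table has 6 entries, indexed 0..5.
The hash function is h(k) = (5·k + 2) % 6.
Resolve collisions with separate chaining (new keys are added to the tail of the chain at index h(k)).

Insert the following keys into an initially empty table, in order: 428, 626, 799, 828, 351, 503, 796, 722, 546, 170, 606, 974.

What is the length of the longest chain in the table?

428 -> bucket 0
626 -> bucket 0 (collision)
799 -> bucket 1
828 -> bucket 2
351 -> bucket 5
503 -> bucket 3
796 -> bucket 4
722 -> bucket 0 (collision)
546 -> bucket 2 (collision)
170 -> bucket 0 (collision)
606 -> bucket 2 (collision)
974 -> bucket 0 (collision)
Final buckets:
0: 428 -> 626 -> 722 -> 170 -> 974
1: 799
2: 828 -> 546 -> 606
3: 503
4: 796
5: 351

5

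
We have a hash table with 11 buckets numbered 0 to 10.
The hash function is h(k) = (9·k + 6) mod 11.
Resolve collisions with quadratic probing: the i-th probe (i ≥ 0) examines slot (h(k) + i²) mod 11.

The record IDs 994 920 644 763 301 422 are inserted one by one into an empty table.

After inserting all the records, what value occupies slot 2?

994: h=9 => slot 9
920: h=3 => slot 3
644: h=5 => slot 5
763: h=9, probe 9,10 => slot 10
301: h=9, probe 9,10,2 => slot 2
422: h=9, probe 9,10,2,7 => slot 7
Table: [—, —, 301, 920, —, 644, —, 422, —, 994, 763]

301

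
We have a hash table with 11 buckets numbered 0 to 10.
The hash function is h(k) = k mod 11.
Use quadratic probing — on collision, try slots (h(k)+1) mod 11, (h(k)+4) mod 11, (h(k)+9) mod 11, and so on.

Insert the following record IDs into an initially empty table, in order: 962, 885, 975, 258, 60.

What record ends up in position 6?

962 hashes to 5; slot 5 is free → place at 5.
885 hashes to 5; 5 taken → place at 6.
975 hashes to 7; slot 7 is free → place at 7.
258 hashes to 5; 5,6 taken → place at 9.
60 hashes to 5; 5,6,9 taken → place at 3.
Table: [., ., ., 60, ., 962, 885, 975, ., 258, .]

885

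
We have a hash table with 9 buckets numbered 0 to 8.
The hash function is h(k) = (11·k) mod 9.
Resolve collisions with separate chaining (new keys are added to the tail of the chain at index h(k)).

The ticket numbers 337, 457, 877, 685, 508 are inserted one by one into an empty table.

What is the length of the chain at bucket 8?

337 → bucket 8
457 → bucket 5
877 → bucket 8 (collision)
685 → bucket 2
508 → bucket 8 (collision)
Final buckets:
0: ∅
1: ∅
2: 685
3: ∅
4: ∅
5: 457
6: ∅
7: ∅
8: 337 -> 877 -> 508

3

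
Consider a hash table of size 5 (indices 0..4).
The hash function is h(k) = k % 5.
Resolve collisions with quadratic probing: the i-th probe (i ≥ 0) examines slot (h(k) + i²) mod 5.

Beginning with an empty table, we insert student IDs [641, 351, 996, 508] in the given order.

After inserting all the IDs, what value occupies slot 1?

641 hashes to 1; slot 1 is free -> place at 1.
351 hashes to 1; 1 taken -> place at 2.
996 hashes to 1; 1,2 taken -> place at 0.
508 hashes to 3; slot 3 is free -> place at 3.
Table: [996, 641, 351, 508, -]

641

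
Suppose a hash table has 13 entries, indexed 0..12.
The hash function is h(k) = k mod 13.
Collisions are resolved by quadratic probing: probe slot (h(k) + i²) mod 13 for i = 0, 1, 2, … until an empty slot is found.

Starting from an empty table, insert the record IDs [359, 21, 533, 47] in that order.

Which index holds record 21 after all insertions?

Insert 359: h=8, slot 8 empty => index 8.
Insert 21: h=8, slot 8 occupied => index 9.
Insert 533: h=0, slot 0 empty => index 0.
Insert 47: h=8, slots 8,9 occupied => index 12.
Table: [533, -, -, -, -, -, -, -, 359, 21, -, -, 47]

9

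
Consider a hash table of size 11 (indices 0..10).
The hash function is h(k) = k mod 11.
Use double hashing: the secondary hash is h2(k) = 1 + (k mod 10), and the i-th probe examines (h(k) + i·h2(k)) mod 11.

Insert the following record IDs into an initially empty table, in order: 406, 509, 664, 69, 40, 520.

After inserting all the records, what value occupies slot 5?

406: h=10 -> slot 10
509: h=3 -> slot 3
664: h=4 -> slot 4
69: h=3, h2=10, probe 3,2 -> slot 2
40: h=7 -> slot 7
520: h=3, h2=1, probe 3,4,5 -> slot 5
Table: [., ., 69, 509, 664, 520, ., 40, ., ., 406]

520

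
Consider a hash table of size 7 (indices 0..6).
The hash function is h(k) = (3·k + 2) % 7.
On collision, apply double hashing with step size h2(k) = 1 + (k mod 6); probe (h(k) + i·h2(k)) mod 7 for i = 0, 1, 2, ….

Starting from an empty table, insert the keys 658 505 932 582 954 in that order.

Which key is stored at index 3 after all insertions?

954

658 hashes to 2; slot 2 is free -> place at 2.
505 hashes to 5; slot 5 is free -> place at 5.
932 hashes to 5, h2=3; 5 taken -> place at 1.
582 hashes to 5, h2=1; 5 taken -> place at 6.
954 hashes to 1, h2=1; 1,2 taken -> place at 3.
Table: [., 932, 658, 954, ., 505, 582]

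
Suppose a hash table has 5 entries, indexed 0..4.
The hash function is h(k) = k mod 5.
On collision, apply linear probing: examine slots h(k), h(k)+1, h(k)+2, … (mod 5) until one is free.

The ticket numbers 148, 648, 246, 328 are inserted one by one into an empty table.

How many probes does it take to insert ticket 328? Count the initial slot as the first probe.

3

Insert 148: h=3, slot 3 empty -> index 3.
Insert 648: h=3, slot 3 occupied -> index 4.
Insert 246: h=1, slot 1 empty -> index 1.
Insert 328: h=3, slots 3,4 occupied -> index 0.
Table: [328, 246, ., 148, 648]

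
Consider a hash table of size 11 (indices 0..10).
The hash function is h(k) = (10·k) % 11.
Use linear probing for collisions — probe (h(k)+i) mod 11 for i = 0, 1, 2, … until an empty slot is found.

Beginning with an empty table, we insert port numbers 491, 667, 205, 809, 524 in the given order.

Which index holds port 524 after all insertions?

491: h=4 => slot 4
667: h=4, probe 4,5 => slot 5
205: h=4, probe 4,5,6 => slot 6
809: h=5, probe 5,6,7 => slot 7
524: h=4, probe 4,5,6,7,8 => slot 8
Table: [_, _, _, _, 491, 667, 205, 809, 524, _, _]

8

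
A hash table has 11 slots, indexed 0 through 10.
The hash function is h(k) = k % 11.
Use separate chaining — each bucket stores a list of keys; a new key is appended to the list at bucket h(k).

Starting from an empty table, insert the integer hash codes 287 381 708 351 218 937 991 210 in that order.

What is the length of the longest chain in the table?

3

Insert 287: h=1, bucket 1 empty → new chain.
Insert 381: h=7, bucket 7 empty → new chain.
Insert 708: h=4, bucket 4 empty → new chain.
Insert 351: h=10, bucket 10 empty → new chain.
Insert 218: h=9, bucket 9 empty → new chain.
Insert 937: h=2, bucket 2 empty → new chain.
Insert 991: h=1, bucket 1 nonempty → append to chain.
Insert 210: h=1, bucket 1 nonempty → append to chain.
Final buckets:
0: ∅
1: 287 -> 991 -> 210
2: 937
3: ∅
4: 708
5: ∅
6: ∅
7: 381
8: ∅
9: 218
10: 351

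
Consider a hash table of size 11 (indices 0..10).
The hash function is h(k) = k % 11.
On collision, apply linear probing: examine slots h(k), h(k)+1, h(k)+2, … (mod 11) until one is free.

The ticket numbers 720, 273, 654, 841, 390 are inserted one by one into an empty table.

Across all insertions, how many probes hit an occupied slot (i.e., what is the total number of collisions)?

6

720: h=5 -> slot 5
273: h=9 -> slot 9
654: h=5, probe 5,6 -> slot 6
841: h=5, probe 5,6,7 -> slot 7
390: h=5, probe 5,6,7,8 -> slot 8
Table: [-, -, -, -, -, 720, 654, 841, 390, 273, -]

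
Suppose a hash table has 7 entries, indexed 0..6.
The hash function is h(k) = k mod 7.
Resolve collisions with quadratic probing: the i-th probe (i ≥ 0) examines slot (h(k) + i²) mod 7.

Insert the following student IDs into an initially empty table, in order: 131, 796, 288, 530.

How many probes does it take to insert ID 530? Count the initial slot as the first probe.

131: h=5 -> slot 5
796: h=5, probe 5,6 -> slot 6
288: h=1 -> slot 1
530: h=5, probe 5,6,2 -> slot 2
Table: [-, 288, 530, -, -, 131, 796]

3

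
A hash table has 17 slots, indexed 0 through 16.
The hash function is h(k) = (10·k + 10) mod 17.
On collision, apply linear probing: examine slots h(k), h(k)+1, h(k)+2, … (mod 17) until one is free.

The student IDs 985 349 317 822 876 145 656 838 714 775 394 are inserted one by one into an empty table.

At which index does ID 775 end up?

985: h=0 -> slot 0
349: h=15 -> slot 15
317: h=1 -> slot 1
822: h=2 -> slot 2
876: h=15, probe 15,16 -> slot 16
145: h=15, probe 15,16,0,1,2,3 -> slot 3
656: h=8 -> slot 8
838: h=9 -> slot 9
714: h=10 -> slot 10
775: h=8, probe 8,9,10,11 -> slot 11
394: h=6 -> slot 6
Table: [985, 317, 822, 145, _, _, 394, _, 656, 838, 714, 775, _, _, _, 349, 876]

11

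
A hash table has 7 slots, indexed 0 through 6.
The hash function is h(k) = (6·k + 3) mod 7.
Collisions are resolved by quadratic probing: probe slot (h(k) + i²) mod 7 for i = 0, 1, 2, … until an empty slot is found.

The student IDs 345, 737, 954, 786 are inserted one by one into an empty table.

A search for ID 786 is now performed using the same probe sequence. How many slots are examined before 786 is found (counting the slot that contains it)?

4

Insert 345: h=1, slot 1 empty → index 1.
Insert 737: h=1, slot 1 occupied → index 2.
Insert 954: h=1, slots 1,2 occupied → index 5.
Insert 786: h=1, slots 1,2,5 occupied → index 3.
Table: [., 345, 737, 786, ., 954, .]
Lookup 786: h=1, probe 1,2,5,3 → found at 3.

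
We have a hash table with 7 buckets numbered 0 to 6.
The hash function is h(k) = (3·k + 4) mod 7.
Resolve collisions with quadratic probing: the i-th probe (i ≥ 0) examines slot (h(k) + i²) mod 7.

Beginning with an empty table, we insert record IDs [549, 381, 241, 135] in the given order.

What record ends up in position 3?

549: h=6 => slot 6
381: h=6, probe 6,0 => slot 0
241: h=6, probe 6,0,3 => slot 3
135: h=3, probe 3,4 => slot 4
Table: [381, _, _, 241, 135, _, 549]

241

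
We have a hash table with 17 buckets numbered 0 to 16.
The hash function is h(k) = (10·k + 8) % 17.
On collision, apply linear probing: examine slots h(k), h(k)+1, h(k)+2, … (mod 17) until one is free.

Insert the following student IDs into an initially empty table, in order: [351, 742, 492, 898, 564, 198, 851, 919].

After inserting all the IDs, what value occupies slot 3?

351 hashes to 16; slot 16 is free -> place at 16.
742 hashes to 16; 16 taken -> place at 0.
492 hashes to 15; slot 15 is free -> place at 15.
898 hashes to 12; slot 12 is free -> place at 12.
564 hashes to 4; slot 4 is free -> place at 4.
198 hashes to 16; 16,0 taken -> place at 1.
851 hashes to 1; 1 taken -> place at 2.
919 hashes to 1; 1,2 taken -> place at 3.
Table: [742, 198, 851, 919, 564, _, _, _, _, _, _, _, 898, _, _, 492, 351]

919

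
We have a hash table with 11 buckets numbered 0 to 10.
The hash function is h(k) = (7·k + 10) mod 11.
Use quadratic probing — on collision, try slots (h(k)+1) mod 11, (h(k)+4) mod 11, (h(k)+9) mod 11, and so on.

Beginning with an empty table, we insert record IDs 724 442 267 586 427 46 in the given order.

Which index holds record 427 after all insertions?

8

Insert 724: h=7, slot 7 empty -> index 7.
Insert 442: h=2, slot 2 empty -> index 2.
Insert 267: h=9, slot 9 empty -> index 9.
Insert 586: h=9, slot 9 occupied -> index 10.
Insert 427: h=7, slot 7 occupied -> index 8.
Insert 46: h=2, slot 2 occupied -> index 3.
Table: [-, -, 442, 46, -, -, -, 724, 427, 267, 586]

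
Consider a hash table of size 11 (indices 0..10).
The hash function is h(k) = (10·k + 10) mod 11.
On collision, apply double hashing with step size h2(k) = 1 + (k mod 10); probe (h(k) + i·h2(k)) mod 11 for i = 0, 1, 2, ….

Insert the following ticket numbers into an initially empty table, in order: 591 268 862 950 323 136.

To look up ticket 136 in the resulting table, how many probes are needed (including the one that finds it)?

591 hashes to 2; slot 2 is free → place at 2.
268 hashes to 6; slot 6 is free → place at 6.
862 hashes to 6, h2=3; 6 taken → place at 9.
950 hashes to 6, h2=1; 6 taken → place at 7.
323 hashes to 6, h2=4; 6 taken → place at 10.
136 hashes to 6, h2=7; 6,2,9 taken → place at 5.
Table: [—, —, 591, —, —, 136, 268, 950, —, 862, 323]
Lookup 136: h=6, h2=7, probe 6,2,9,5 → found at 5.

4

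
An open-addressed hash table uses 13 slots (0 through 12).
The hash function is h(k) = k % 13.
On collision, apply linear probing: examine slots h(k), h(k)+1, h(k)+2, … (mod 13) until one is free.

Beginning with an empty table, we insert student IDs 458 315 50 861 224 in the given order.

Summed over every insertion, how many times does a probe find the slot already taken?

6

458 hashes to 3; slot 3 is free → place at 3.
315 hashes to 3; 3 taken → place at 4.
50 hashes to 11; slot 11 is free → place at 11.
861 hashes to 3; 3,4 taken → place at 5.
224 hashes to 3; 3,4,5 taken → place at 6.
Table: [∅, ∅, ∅, 458, 315, 861, 224, ∅, ∅, ∅, ∅, 50, ∅]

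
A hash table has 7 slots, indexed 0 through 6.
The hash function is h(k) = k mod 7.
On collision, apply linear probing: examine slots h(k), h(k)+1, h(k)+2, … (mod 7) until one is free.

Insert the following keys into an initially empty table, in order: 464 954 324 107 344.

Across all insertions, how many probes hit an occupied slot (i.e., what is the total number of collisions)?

6

464: h=2 → slot 2
954: h=2, probe 2,3 → slot 3
324: h=2, probe 2,3,4 → slot 4
107: h=2, probe 2,3,4,5 → slot 5
344: h=1 → slot 1
Table: [-, 344, 464, 954, 324, 107, -]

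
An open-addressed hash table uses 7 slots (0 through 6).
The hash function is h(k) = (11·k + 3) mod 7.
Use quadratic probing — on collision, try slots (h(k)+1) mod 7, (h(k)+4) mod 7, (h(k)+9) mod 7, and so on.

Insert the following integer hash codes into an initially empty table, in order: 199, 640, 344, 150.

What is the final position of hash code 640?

2

199: h=1 → slot 1
640: h=1, probe 1,2 → slot 2
344: h=0 → slot 0
150: h=1, probe 1,2,5 → slot 5
Table: [344, 199, 640, ., ., 150, .]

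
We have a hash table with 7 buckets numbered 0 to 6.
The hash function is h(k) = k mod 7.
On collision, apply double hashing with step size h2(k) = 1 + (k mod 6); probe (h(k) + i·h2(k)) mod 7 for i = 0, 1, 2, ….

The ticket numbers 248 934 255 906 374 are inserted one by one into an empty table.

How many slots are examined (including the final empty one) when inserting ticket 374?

248: h=3 => slot 3
934: h=3, h2=5, probe 3,1 => slot 1
255: h=3, h2=4, probe 3,0 => slot 0
906: h=3, h2=1, probe 3,4 => slot 4
374: h=3, h2=3, probe 3,6 => slot 6
Table: [255, 934, ∅, 248, 906, ∅, 374]

2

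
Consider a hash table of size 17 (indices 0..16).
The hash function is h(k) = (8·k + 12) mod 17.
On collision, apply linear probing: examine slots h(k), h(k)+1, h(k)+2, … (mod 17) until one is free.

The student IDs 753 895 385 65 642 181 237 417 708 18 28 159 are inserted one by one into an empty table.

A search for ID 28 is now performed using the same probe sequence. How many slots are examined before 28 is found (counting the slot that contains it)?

10

753 hashes to 1; slot 1 is free -> place at 1.
895 hashes to 15; slot 15 is free -> place at 15.
385 hashes to 15; 15 taken -> place at 16.
65 hashes to 5; slot 5 is free -> place at 5.
642 hashes to 14; slot 14 is free -> place at 14.
181 hashes to 15; 15,16 taken -> place at 0.
237 hashes to 4; slot 4 is free -> place at 4.
417 hashes to 16; 16,0,1 taken -> place at 2.
708 hashes to 15; 15,16,0,1,2 taken -> place at 3.
18 hashes to 3; 3,4,5 taken -> place at 6.
28 hashes to 15; 15,16,0,1,2,3,4,5,6 taken -> place at 7.
159 hashes to 9; slot 9 is free -> place at 9.
Table: [181, 753, 417, 708, 237, 65, 18, 28, —, 159, —, —, —, —, 642, 895, 385]
Lookup 28: h=15, probe 15,16,0,1,2,3,4,5,6,7 → found at 7.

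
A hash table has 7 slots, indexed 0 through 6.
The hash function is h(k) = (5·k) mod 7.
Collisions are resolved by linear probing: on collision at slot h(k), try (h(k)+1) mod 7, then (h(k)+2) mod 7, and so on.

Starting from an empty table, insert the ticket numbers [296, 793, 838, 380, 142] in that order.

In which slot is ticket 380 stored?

6

296: h=3 → slot 3
793: h=3, probe 3,4 → slot 4
838: h=4, probe 4,5 → slot 5
380: h=3, probe 3,4,5,6 → slot 6
142: h=3, probe 3,4,5,6,0 → slot 0
Table: [142, -, -, 296, 793, 838, 380]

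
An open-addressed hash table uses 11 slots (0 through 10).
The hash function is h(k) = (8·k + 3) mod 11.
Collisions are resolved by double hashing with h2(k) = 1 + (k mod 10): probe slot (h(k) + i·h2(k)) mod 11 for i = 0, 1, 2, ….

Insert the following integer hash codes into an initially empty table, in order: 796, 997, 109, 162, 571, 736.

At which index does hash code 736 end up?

796 hashes to 2; slot 2 is free -> place at 2.
997 hashes to 4; slot 4 is free -> place at 4.
109 hashes to 6; slot 6 is free -> place at 6.
162 hashes to 1; slot 1 is free -> place at 1.
571 hashes to 6, h2=2; 6 taken -> place at 8.
736 hashes to 6, h2=7; 6,2 taken -> place at 9.
Table: [—, 162, 796, —, 997, —, 109, —, 571, 736, —]

9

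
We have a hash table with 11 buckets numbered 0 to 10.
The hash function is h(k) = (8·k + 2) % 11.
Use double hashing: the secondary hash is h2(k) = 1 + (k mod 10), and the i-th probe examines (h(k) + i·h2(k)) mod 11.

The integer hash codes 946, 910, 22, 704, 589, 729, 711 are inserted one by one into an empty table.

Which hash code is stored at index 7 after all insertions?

704

946 hashes to 2; slot 2 is free -> place at 2.
910 hashes to 0; slot 0 is free -> place at 0.
22 hashes to 2, h2=3; 2 taken -> place at 5.
704 hashes to 2, h2=5; 2 taken -> place at 7.
589 hashes to 6; slot 6 is free -> place at 6.
729 hashes to 4; slot 4 is free -> place at 4.
711 hashes to 3; slot 3 is free -> place at 3.
Table: [910, _, 946, 711, 729, 22, 589, 704, _, _, _]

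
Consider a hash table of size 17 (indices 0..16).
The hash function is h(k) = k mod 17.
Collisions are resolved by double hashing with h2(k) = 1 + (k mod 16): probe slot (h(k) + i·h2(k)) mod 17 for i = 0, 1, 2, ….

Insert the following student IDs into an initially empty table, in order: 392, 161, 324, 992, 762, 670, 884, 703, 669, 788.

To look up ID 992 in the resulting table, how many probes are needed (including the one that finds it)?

Insert 392: h=1, slot 1 empty -> index 1.
Insert 161: h=8, slot 8 empty -> index 8.
Insert 324: h=1, h2=5, slot 1 occupied -> index 6.
Insert 992: h=6, h2=1, slot 6 occupied -> index 7.
Insert 762: h=14, slot 14 empty -> index 14.
Insert 670: h=7, h2=15, slot 7 occupied -> index 5.
Insert 884: h=0, slot 0 empty -> index 0.
Insert 703: h=6, h2=16, slots 6,5 occupied -> index 4.
Insert 669: h=6, h2=14, slot 6 occupied -> index 3.
Insert 788: h=6, h2=5, slot 6 occupied -> index 11.
Table: [884, 392, ., 669, 703, 670, 324, 992, 161, ., ., 788, ., ., 762, ., .]
Lookup 992: h=6, h2=1, probe 6,7 → found at 7.

2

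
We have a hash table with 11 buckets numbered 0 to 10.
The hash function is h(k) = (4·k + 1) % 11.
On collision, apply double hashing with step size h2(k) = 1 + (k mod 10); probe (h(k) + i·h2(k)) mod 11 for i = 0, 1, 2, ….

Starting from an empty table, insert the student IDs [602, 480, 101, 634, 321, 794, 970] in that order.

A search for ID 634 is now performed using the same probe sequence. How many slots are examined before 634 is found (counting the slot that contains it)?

Insert 602: h=0, slot 0 empty → index 0.
Insert 480: h=7, slot 7 empty → index 7.
Insert 101: h=9, slot 9 empty → index 9.
Insert 634: h=7, h2=5, slot 7 occupied → index 1.
Insert 321: h=9, h2=2, slots 9,0 occupied → index 2.
Insert 794: h=9, h2=5, slot 9 occupied → index 3.
Insert 970: h=9, h2=1, slot 9 occupied → index 10.
Table: [602, 634, 321, 794, _, _, _, 480, _, 101, 970]
Lookup 634: h=7, h2=5, probe 7,1 → found at 1.

2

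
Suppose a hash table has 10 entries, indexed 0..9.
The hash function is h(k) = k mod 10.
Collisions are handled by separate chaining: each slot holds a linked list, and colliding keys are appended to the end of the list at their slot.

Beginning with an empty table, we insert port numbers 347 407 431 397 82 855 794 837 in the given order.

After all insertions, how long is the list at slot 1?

1

347 → bucket 7
407 → bucket 7 (collision)
431 → bucket 1
397 → bucket 7 (collision)
82 → bucket 2
855 → bucket 5
794 → bucket 4
837 → bucket 7 (collision)
Final buckets:
0: —
1: 431
2: 82
3: —
4: 794
5: 855
6: —
7: 347 -> 407 -> 397 -> 837
8: —
9: —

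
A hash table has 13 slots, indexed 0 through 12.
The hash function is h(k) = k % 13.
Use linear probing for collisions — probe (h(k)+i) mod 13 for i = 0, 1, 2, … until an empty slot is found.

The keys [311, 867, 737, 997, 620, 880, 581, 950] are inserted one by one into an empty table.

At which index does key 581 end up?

311 hashes to 12; slot 12 is free => place at 12.
867 hashes to 9; slot 9 is free => place at 9.
737 hashes to 9; 9 taken => place at 10.
997 hashes to 9; 9,10 taken => place at 11.
620 hashes to 9; 9,10,11,12 taken => place at 0.
880 hashes to 9; 9,10,11,12,0 taken => place at 1.
581 hashes to 9; 9,10,11,12,0,1 taken => place at 2.
950 hashes to 1; 1,2 taken => place at 3.
Table: [620, 880, 581, 950, _, _, _, _, _, 867, 737, 997, 311]

2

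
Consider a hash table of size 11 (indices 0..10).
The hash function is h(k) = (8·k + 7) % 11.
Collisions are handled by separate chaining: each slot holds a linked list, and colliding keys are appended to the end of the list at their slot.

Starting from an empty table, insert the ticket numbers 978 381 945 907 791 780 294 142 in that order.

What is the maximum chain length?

978 → bucket 10
381 → bucket 8
945 → bucket 10 (collision)
907 → bucket 3
791 → bucket 10 (collision)
780 → bucket 10 (collision)
294 → bucket 5
142 → bucket 10 (collision)
Final buckets:
0: ∅
1: ∅
2: ∅
3: 907
4: ∅
5: 294
6: ∅
7: ∅
8: 381
9: ∅
10: 978 -> 945 -> 791 -> 780 -> 142

5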